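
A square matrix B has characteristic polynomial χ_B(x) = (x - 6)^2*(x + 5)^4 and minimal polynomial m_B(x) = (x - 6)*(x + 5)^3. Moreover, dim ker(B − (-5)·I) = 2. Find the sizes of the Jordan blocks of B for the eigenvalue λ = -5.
Block sizes for λ = -5: [3, 1]

Step 1 — from the characteristic polynomial, algebraic multiplicity of λ = -5 is 4. From dim ker(B − (-5)·I) = 2, there are exactly 2 Jordan blocks for λ = -5.
Step 2 — from the minimal polynomial, the factor (x + 5)^3 tells us the largest block for λ = -5 has size 3.
Step 3 — with total size 4, 2 blocks, and largest block 3, the block sizes (in nonincreasing order) are [3, 1].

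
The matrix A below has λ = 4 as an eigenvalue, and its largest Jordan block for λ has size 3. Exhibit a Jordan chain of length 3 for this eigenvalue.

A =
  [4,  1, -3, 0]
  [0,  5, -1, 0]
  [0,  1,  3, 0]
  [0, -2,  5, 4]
A Jordan chain for λ = 4 of length 3:
v_1 = (-2, 0, 0, 3)ᵀ
v_2 = (1, 1, 1, -2)ᵀ
v_3 = (0, 1, 0, 0)ᵀ

Let N = A − (4)·I. We want v_3 with N^3 v_3 = 0 but N^2 v_3 ≠ 0; then v_{j-1} := N · v_j for j = 3, …, 2.

Pick v_3 = (0, 1, 0, 0)ᵀ.
Then v_2 = N · v_3 = (1, 1, 1, -2)ᵀ.
Then v_1 = N · v_2 = (-2, 0, 0, 3)ᵀ.

Sanity check: (A − (4)·I) v_1 = (0, 0, 0, 0)ᵀ = 0. ✓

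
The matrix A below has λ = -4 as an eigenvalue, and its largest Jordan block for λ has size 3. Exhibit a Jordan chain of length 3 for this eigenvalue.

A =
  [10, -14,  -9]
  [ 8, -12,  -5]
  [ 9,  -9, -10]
A Jordan chain for λ = -4 of length 3:
v_1 = (3, 3, 0)ᵀ
v_2 = (14, 8, 9)ᵀ
v_3 = (1, 0, 0)ᵀ

Let N = A − (-4)·I. We want v_3 with N^3 v_3 = 0 but N^2 v_3 ≠ 0; then v_{j-1} := N · v_j for j = 3, …, 2.

Pick v_3 = (1, 0, 0)ᵀ.
Then v_2 = N · v_3 = (14, 8, 9)ᵀ.
Then v_1 = N · v_2 = (3, 3, 0)ᵀ.

Sanity check: (A − (-4)·I) v_1 = (0, 0, 0)ᵀ = 0. ✓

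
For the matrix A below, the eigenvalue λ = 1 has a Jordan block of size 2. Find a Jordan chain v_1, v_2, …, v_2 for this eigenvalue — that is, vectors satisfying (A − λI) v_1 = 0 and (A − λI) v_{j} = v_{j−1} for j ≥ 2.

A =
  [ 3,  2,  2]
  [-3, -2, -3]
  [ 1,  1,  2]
A Jordan chain for λ = 1 of length 2:
v_1 = (2, -3, 1)ᵀ
v_2 = (1, 0, 0)ᵀ

Let N = A − (1)·I. We want v_2 with N^2 v_2 = 0 but N^1 v_2 ≠ 0; then v_{j-1} := N · v_j for j = 2, …, 2.

Pick v_2 = (1, 0, 0)ᵀ.
Then v_1 = N · v_2 = (2, -3, 1)ᵀ.

Sanity check: (A − (1)·I) v_1 = (0, 0, 0)ᵀ = 0. ✓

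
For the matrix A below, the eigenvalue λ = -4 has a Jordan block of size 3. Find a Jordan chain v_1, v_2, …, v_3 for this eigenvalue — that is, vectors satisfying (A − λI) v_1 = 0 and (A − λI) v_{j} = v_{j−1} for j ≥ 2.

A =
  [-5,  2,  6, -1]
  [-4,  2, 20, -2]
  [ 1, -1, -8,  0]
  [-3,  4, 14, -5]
A Jordan chain for λ = -4 of length 3:
v_1 = (2, 6, -1, 4)ᵀ
v_2 = (-1, -4, 1, -3)ᵀ
v_3 = (1, 0, 0, 0)ᵀ

Let N = A − (-4)·I. We want v_3 with N^3 v_3 = 0 but N^2 v_3 ≠ 0; then v_{j-1} := N · v_j for j = 3, …, 2.

Pick v_3 = (1, 0, 0, 0)ᵀ.
Then v_2 = N · v_3 = (-1, -4, 1, -3)ᵀ.
Then v_1 = N · v_2 = (2, 6, -1, 4)ᵀ.

Sanity check: (A − (-4)·I) v_1 = (0, 0, 0, 0)ᵀ = 0. ✓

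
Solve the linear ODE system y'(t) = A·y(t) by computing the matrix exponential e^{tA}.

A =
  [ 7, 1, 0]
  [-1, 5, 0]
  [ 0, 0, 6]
e^{tA} =
  [t*exp(6*t) + exp(6*t), t*exp(6*t), 0]
  [-t*exp(6*t), -t*exp(6*t) + exp(6*t), 0]
  [0, 0, exp(6*t)]

Strategy: write A = P · J · P⁻¹ where J is a Jordan canonical form, so e^{tA} = P · e^{tJ} · P⁻¹, and e^{tJ} can be computed block-by-block.

A has Jordan form
J =
  [6, 1, 0]
  [0, 6, 0]
  [0, 0, 6]
(up to reordering of blocks).

Per-block formulas:
  For a 2×2 Jordan block J_2(6): exp(t · J_2(6)) = e^(6t)·(I + t·N), where N is the 2×2 nilpotent shift.
  For a 1×1 block at λ = 6: exp(t · [6]) = [e^(6t)].

After assembling e^{tJ} and conjugating by P, we get:

e^{tA} =
  [t*exp(6*t) + exp(6*t), t*exp(6*t), 0]
  [-t*exp(6*t), -t*exp(6*t) + exp(6*t), 0]
  [0, 0, exp(6*t)]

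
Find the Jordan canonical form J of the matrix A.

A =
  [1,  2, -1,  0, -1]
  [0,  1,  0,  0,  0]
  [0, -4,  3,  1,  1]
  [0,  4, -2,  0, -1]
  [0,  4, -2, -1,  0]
J_2(1) ⊕ J_2(1) ⊕ J_1(1)

The characteristic polynomial is
  det(x·I − A) = x^5 - 5*x^4 + 10*x^3 - 10*x^2 + 5*x - 1 = (x - 1)^5

Eigenvalues and multiplicities (the geometric multiplicity of λ is n − rank(A − λI), which equals the number of Jordan blocks for λ):
  λ = 1: algebraic multiplicity = 5, geometric multiplicity = 3

Determining the block sizes for each eigenvalue:
  λ = 1: with am = 5 and gm = 3, the partition is not yet determined (e.g. several partitions of 5 into 3 parts exist). Let N = A − (1)·I. Computing rank(N^1) = 2, rank(N^2) = 0; the number of blocks of size ≥ j is rank(N^{j−1}) − rank(N^j), giving [3, 2]. So we have 2 block(s) of size 2, 1 block(s) of size 1 → block sizes [2, 2, 1]

Assembling the blocks gives a Jordan form
J =
  [1, 1, 0, 0, 0]
  [0, 1, 0, 0, 0]
  [0, 0, 1, 1, 0]
  [0, 0, 0, 1, 0]
  [0, 0, 0, 0, 1]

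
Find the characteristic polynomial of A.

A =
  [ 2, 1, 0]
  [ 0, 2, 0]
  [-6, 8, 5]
x^3 - 9*x^2 + 24*x - 20

Expanding det(x·I − A) (e.g. by cofactor expansion or by noting that A is similar to its Jordan form J, which has the same characteristic polynomial as A) gives
  χ_A(x) = x^3 - 9*x^2 + 24*x - 20
which factors as (x - 5)*(x - 2)^2. The eigenvalues (with algebraic multiplicities) are λ = 2 with multiplicity 2, λ = 5 with multiplicity 1.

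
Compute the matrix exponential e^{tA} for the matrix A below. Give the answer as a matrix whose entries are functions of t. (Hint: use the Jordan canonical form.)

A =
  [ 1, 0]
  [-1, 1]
e^{tA} =
  [exp(t), 0]
  [-t*exp(t), exp(t)]

Strategy: write A = P · J · P⁻¹ where J is a Jordan canonical form, so e^{tA} = P · e^{tJ} · P⁻¹, and e^{tJ} can be computed block-by-block.

A has Jordan form
J =
  [1, 1]
  [0, 1]
(up to reordering of blocks).

Per-block formulas:
  For a 2×2 Jordan block J_2(1): exp(t · J_2(1)) = e^(1t)·(I + t·N), where N is the 2×2 nilpotent shift.

After assembling e^{tJ} and conjugating by P, we get:

e^{tA} =
  [exp(t), 0]
  [-t*exp(t), exp(t)]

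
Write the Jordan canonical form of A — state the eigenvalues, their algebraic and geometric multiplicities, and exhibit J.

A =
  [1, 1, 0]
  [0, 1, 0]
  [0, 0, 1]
J_2(1) ⊕ J_1(1)

The characteristic polynomial is
  det(x·I − A) = x^3 - 3*x^2 + 3*x - 1 = (x - 1)^3

Eigenvalues and multiplicities (the geometric multiplicity of λ is n − rank(A − λI), which equals the number of Jordan blocks for λ):
  λ = 1: algebraic multiplicity = 3, geometric multiplicity = 2

Determining the block sizes for each eigenvalue:
  λ = 1: 2 blocks summing to 3 forces exactly one block of size 2 and the rest size 1 → block sizes [2, 1]

Assembling the blocks gives a Jordan form
J =
  [1, 1, 0]
  [0, 1, 0]
  [0, 0, 1]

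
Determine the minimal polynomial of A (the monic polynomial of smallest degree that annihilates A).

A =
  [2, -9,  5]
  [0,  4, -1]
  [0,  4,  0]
x^3 - 6*x^2 + 12*x - 8

The characteristic polynomial is χ_A(x) = (x - 2)^3, so the eigenvalues are known. The minimal polynomial is
  m_A(x) = Π_λ (x − λ)^{k_λ}
where k_λ is the size of the *largest* Jordan block for λ (equivalently, the smallest k with (A − λI)^k v = 0 for every generalised eigenvector v of λ).

  λ = 2: largest Jordan block has size 3, contributing (x − 2)^3

So m_A(x) = (x - 2)^3 = x^3 - 6*x^2 + 12*x - 8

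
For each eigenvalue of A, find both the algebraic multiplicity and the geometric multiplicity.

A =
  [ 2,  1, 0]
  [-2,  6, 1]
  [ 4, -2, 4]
λ = 4: alg = 3, geom = 1

Step 1 — factor the characteristic polynomial to read off the algebraic multiplicities:
  χ_A(x) = (x - 4)^3

Step 2 — compute geometric multiplicities via the rank-nullity identity g(λ) = n − rank(A − λI):
  rank(A − (4)·I) = 2, so dim ker(A − (4)·I) = n − 2 = 1

Summary:
  λ = 4: algebraic multiplicity = 3, geometric multiplicity = 1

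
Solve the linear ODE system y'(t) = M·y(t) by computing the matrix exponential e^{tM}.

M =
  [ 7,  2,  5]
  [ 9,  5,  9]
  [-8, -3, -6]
e^{tM} =
  [3*t^2*exp(2*t)/2 + 5*t*exp(2*t) + exp(2*t), t^2*exp(2*t)/2 + 2*t*exp(2*t), 3*t^2*exp(2*t)/2 + 5*t*exp(2*t)]
  [9*t*exp(2*t), 3*t*exp(2*t) + exp(2*t), 9*t*exp(2*t)]
  [-3*t^2*exp(2*t)/2 - 8*t*exp(2*t), -t^2*exp(2*t)/2 - 3*t*exp(2*t), -3*t^2*exp(2*t)/2 - 8*t*exp(2*t) + exp(2*t)]

Strategy: write M = P · J · P⁻¹ where J is a Jordan canonical form, so e^{tM} = P · e^{tJ} · P⁻¹, and e^{tJ} can be computed block-by-block.

M has Jordan form
J =
  [2, 1, 0]
  [0, 2, 1]
  [0, 0, 2]
(up to reordering of blocks).

Per-block formulas:
  For a 3×3 Jordan block J_3(2): exp(t · J_3(2)) = e^(2t)·(I + t·N + (t^2/2)·N^2), where N is the 3×3 nilpotent shift.

After assembling e^{tJ} and conjugating by P, we get:

e^{tM} =
  [3*t^2*exp(2*t)/2 + 5*t*exp(2*t) + exp(2*t), t^2*exp(2*t)/2 + 2*t*exp(2*t), 3*t^2*exp(2*t)/2 + 5*t*exp(2*t)]
  [9*t*exp(2*t), 3*t*exp(2*t) + exp(2*t), 9*t*exp(2*t)]
  [-3*t^2*exp(2*t)/2 - 8*t*exp(2*t), -t^2*exp(2*t)/2 - 3*t*exp(2*t), -3*t^2*exp(2*t)/2 - 8*t*exp(2*t) + exp(2*t)]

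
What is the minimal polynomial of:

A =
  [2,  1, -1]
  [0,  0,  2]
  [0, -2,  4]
x^2 - 4*x + 4

The characteristic polynomial is χ_A(x) = (x - 2)^3, so the eigenvalues are known. The minimal polynomial is
  m_A(x) = Π_λ (x − λ)^{k_λ}
where k_λ is the size of the *largest* Jordan block for λ (equivalently, the smallest k with (A − λI)^k v = 0 for every generalised eigenvector v of λ).

  λ = 2: largest Jordan block has size 2, contributing (x − 2)^2

So m_A(x) = (x - 2)^2 = x^2 - 4*x + 4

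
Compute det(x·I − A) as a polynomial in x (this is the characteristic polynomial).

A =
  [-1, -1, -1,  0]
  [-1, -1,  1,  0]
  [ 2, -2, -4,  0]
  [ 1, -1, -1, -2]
x^4 + 8*x^3 + 24*x^2 + 32*x + 16

Expanding det(x·I − A) (e.g. by cofactor expansion or by noting that A is similar to its Jordan form J, which has the same characteristic polynomial as A) gives
  χ_A(x) = x^4 + 8*x^3 + 24*x^2 + 32*x + 16
which factors as (x + 2)^4. The eigenvalues (with algebraic multiplicities) are λ = -2 with multiplicity 4.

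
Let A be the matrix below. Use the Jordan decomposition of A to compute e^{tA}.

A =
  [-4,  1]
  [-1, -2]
e^{tA} =
  [-t*exp(-3*t) + exp(-3*t), t*exp(-3*t)]
  [-t*exp(-3*t), t*exp(-3*t) + exp(-3*t)]

Strategy: write A = P · J · P⁻¹ where J is a Jordan canonical form, so e^{tA} = P · e^{tJ} · P⁻¹, and e^{tJ} can be computed block-by-block.

A has Jordan form
J =
  [-3,  1]
  [ 0, -3]
(up to reordering of blocks).

Per-block formulas:
  For a 2×2 Jordan block J_2(-3): exp(t · J_2(-3)) = e^(-3t)·(I + t·N), where N is the 2×2 nilpotent shift.

After assembling e^{tJ} and conjugating by P, we get:

e^{tA} =
  [-t*exp(-3*t) + exp(-3*t), t*exp(-3*t)]
  [-t*exp(-3*t), t*exp(-3*t) + exp(-3*t)]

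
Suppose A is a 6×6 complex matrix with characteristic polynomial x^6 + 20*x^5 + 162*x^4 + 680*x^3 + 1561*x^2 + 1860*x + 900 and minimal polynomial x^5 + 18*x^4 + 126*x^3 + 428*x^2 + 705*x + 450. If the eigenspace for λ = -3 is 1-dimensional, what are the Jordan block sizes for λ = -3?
Block sizes for λ = -3: [2]

Step 1 — from the characteristic polynomial, algebraic multiplicity of λ = -3 is 2. From dim ker(A − (-3)·I) = 1, there are exactly 1 Jordan blocks for λ = -3.
Step 2 — from the minimal polynomial, the factor (x + 3)^2 tells us the largest block for λ = -3 has size 2.
Step 3 — with total size 2, 1 blocks, and largest block 2, the block sizes (in nonincreasing order) are [2].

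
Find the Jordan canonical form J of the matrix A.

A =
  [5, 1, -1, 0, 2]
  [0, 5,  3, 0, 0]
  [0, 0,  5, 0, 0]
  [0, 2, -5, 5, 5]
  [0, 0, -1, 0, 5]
J_3(5) ⊕ J_2(5)

The characteristic polynomial is
  det(x·I − A) = x^5 - 25*x^4 + 250*x^3 - 1250*x^2 + 3125*x - 3125 = (x - 5)^5

Eigenvalues and multiplicities (the geometric multiplicity of λ is n − rank(A − λI), which equals the number of Jordan blocks for λ):
  λ = 5: algebraic multiplicity = 5, geometric multiplicity = 2

Determining the block sizes for each eigenvalue:
  λ = 5: with am = 5 and gm = 2, the partition is not yet determined (e.g. several partitions of 5 into 2 parts exist). Let N = A − (5)·I. Computing rank(N^1) = 3, rank(N^2) = 1, rank(N^3) = 0; the number of blocks of size ≥ j is rank(N^{j−1}) − rank(N^j), giving [2, 2, 1]. So we have 1 block(s) of size 3, 1 block(s) of size 2 → block sizes [3, 2]

Assembling the blocks gives a Jordan form
J =
  [5, 1, 0, 0, 0]
  [0, 5, 1, 0, 0]
  [0, 0, 5, 0, 0]
  [0, 0, 0, 5, 1]
  [0, 0, 0, 0, 5]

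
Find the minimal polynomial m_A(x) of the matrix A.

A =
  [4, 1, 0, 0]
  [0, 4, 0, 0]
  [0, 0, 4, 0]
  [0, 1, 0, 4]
x^2 - 8*x + 16

The characteristic polynomial is χ_A(x) = (x - 4)^4, so the eigenvalues are known. The minimal polynomial is
  m_A(x) = Π_λ (x − λ)^{k_λ}
where k_λ is the size of the *largest* Jordan block for λ (equivalently, the smallest k with (A − λI)^k v = 0 for every generalised eigenvector v of λ).

  λ = 4: largest Jordan block has size 2, contributing (x − 4)^2

So m_A(x) = (x - 4)^2 = x^2 - 8*x + 16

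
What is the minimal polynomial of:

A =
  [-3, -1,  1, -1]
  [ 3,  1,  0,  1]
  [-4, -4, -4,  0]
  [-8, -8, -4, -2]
x^3 + 6*x^2 + 12*x + 8

The characteristic polynomial is χ_A(x) = (x + 2)^4, so the eigenvalues are known. The minimal polynomial is
  m_A(x) = Π_λ (x − λ)^{k_λ}
where k_λ is the size of the *largest* Jordan block for λ (equivalently, the smallest k with (A − λI)^k v = 0 for every generalised eigenvector v of λ).

  λ = -2: largest Jordan block has size 3, contributing (x + 2)^3

So m_A(x) = (x + 2)^3 = x^3 + 6*x^2 + 12*x + 8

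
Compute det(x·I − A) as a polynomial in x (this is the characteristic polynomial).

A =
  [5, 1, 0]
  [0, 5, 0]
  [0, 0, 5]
x^3 - 15*x^2 + 75*x - 125

Expanding det(x·I − A) (e.g. by cofactor expansion or by noting that A is similar to its Jordan form J, which has the same characteristic polynomial as A) gives
  χ_A(x) = x^3 - 15*x^2 + 75*x - 125
which factors as (x - 5)^3. The eigenvalues (with algebraic multiplicities) are λ = 5 with multiplicity 3.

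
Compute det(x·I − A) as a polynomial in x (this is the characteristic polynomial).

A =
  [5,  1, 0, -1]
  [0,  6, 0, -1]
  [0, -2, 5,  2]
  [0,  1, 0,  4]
x^4 - 20*x^3 + 150*x^2 - 500*x + 625

Expanding det(x·I − A) (e.g. by cofactor expansion or by noting that A is similar to its Jordan form J, which has the same characteristic polynomial as A) gives
  χ_A(x) = x^4 - 20*x^3 + 150*x^2 - 500*x + 625
which factors as (x - 5)^4. The eigenvalues (with algebraic multiplicities) are λ = 5 with multiplicity 4.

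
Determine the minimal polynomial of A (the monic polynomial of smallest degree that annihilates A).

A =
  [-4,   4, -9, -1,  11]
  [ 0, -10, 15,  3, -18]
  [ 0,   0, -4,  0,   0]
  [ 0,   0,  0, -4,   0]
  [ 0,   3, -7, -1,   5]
x^4 + 13*x^3 + 60*x^2 + 112*x + 64

The characteristic polynomial is χ_A(x) = (x + 1)*(x + 4)^4, so the eigenvalues are known. The minimal polynomial is
  m_A(x) = Π_λ (x − λ)^{k_λ}
where k_λ is the size of the *largest* Jordan block for λ (equivalently, the smallest k with (A − λI)^k v = 0 for every generalised eigenvector v of λ).

  λ = -4: largest Jordan block has size 3, contributing (x + 4)^3
  λ = -1: largest Jordan block has size 1, contributing (x + 1)

So m_A(x) = (x + 1)*(x + 4)^3 = x^4 + 13*x^3 + 60*x^2 + 112*x + 64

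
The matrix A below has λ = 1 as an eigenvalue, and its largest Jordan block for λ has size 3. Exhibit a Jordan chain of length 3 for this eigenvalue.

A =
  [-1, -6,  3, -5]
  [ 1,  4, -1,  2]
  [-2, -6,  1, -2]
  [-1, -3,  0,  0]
A Jordan chain for λ = 1 of length 3:
v_1 = (-3, 1, 0, 0)ᵀ
v_2 = (-2, 1, -2, -1)ᵀ
v_3 = (1, 0, 0, 0)ᵀ

Let N = A − (1)·I. We want v_3 with N^3 v_3 = 0 but N^2 v_3 ≠ 0; then v_{j-1} := N · v_j for j = 3, …, 2.

Pick v_3 = (1, 0, 0, 0)ᵀ.
Then v_2 = N · v_3 = (-2, 1, -2, -1)ᵀ.
Then v_1 = N · v_2 = (-3, 1, 0, 0)ᵀ.

Sanity check: (A − (1)·I) v_1 = (0, 0, 0, 0)ᵀ = 0. ✓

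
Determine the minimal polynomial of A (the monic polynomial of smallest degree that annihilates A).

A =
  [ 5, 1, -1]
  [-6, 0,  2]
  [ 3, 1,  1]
x^2 - 4*x + 4

The characteristic polynomial is χ_A(x) = (x - 2)^3, so the eigenvalues are known. The minimal polynomial is
  m_A(x) = Π_λ (x − λ)^{k_λ}
where k_λ is the size of the *largest* Jordan block for λ (equivalently, the smallest k with (A − λI)^k v = 0 for every generalised eigenvector v of λ).

  λ = 2: largest Jordan block has size 2, contributing (x − 2)^2

So m_A(x) = (x - 2)^2 = x^2 - 4*x + 4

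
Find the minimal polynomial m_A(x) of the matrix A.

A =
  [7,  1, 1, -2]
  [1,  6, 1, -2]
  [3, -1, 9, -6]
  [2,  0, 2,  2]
x^3 - 18*x^2 + 108*x - 216

The characteristic polynomial is χ_A(x) = (x - 6)^4, so the eigenvalues are known. The minimal polynomial is
  m_A(x) = Π_λ (x − λ)^{k_λ}
where k_λ is the size of the *largest* Jordan block for λ (equivalently, the smallest k with (A − λI)^k v = 0 for every generalised eigenvector v of λ).

  λ = 6: largest Jordan block has size 3, contributing (x − 6)^3

So m_A(x) = (x - 6)^3 = x^3 - 18*x^2 + 108*x - 216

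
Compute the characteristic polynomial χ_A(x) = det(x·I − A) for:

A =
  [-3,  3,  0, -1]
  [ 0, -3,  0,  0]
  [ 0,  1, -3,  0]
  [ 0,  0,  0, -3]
x^4 + 12*x^3 + 54*x^2 + 108*x + 81

Expanding det(x·I − A) (e.g. by cofactor expansion or by noting that A is similar to its Jordan form J, which has the same characteristic polynomial as A) gives
  χ_A(x) = x^4 + 12*x^3 + 54*x^2 + 108*x + 81
which factors as (x + 3)^4. The eigenvalues (with algebraic multiplicities) are λ = -3 with multiplicity 4.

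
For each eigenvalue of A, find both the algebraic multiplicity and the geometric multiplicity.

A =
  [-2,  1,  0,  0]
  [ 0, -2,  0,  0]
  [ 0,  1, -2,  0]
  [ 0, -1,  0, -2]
λ = -2: alg = 4, geom = 3

Step 1 — factor the characteristic polynomial to read off the algebraic multiplicities:
  χ_A(x) = (x + 2)^4

Step 2 — compute geometric multiplicities via the rank-nullity identity g(λ) = n − rank(A − λI):
  rank(A − (-2)·I) = 1, so dim ker(A − (-2)·I) = n − 1 = 3

Summary:
  λ = -2: algebraic multiplicity = 4, geometric multiplicity = 3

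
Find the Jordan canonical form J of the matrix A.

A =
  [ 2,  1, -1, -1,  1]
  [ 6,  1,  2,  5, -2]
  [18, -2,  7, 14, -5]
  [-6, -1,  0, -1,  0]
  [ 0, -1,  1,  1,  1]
J_3(2) ⊕ J_1(2) ⊕ J_1(2)

The characteristic polynomial is
  det(x·I − A) = x^5 - 10*x^4 + 40*x^3 - 80*x^2 + 80*x - 32 = (x - 2)^5

Eigenvalues and multiplicities (the geometric multiplicity of λ is n − rank(A − λI), which equals the number of Jordan blocks for λ):
  λ = 2: algebraic multiplicity = 5, geometric multiplicity = 3

Determining the block sizes for each eigenvalue:
  λ = 2: with am = 5 and gm = 3, the partition is not yet determined (e.g. several partitions of 5 into 3 parts exist). Let N = A − (2)·I. Computing rank(N^1) = 2, rank(N^2) = 1, rank(N^3) = 0; the number of blocks of size ≥ j is rank(N^{j−1}) − rank(N^j), giving [3, 1, 1]. So we have 1 block(s) of size 3, 2 block(s) of size 1 → block sizes [3, 1, 1]

Assembling the blocks gives a Jordan form
J =
  [2, 1, 0, 0, 0]
  [0, 2, 1, 0, 0]
  [0, 0, 2, 0, 0]
  [0, 0, 0, 2, 0]
  [0, 0, 0, 0, 2]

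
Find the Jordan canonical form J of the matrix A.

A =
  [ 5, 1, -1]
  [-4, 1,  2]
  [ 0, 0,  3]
J_2(3) ⊕ J_1(3)

The characteristic polynomial is
  det(x·I − A) = x^3 - 9*x^2 + 27*x - 27 = (x - 3)^3

Eigenvalues and multiplicities (the geometric multiplicity of λ is n − rank(A − λI), which equals the number of Jordan blocks for λ):
  λ = 3: algebraic multiplicity = 3, geometric multiplicity = 2

Determining the block sizes for each eigenvalue:
  λ = 3: 2 blocks summing to 3 forces exactly one block of size 2 and the rest size 1 → block sizes [2, 1]

Assembling the blocks gives a Jordan form
J =
  [3, 1, 0]
  [0, 3, 0]
  [0, 0, 3]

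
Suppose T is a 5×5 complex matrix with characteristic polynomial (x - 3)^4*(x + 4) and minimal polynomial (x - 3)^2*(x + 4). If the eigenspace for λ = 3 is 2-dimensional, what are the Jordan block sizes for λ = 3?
Block sizes for λ = 3: [2, 2]

Step 1 — from the characteristic polynomial, algebraic multiplicity of λ = 3 is 4. From dim ker(T − (3)·I) = 2, there are exactly 2 Jordan blocks for λ = 3.
Step 2 — from the minimal polynomial, the factor (x − 3)^2 tells us the largest block for λ = 3 has size 2.
Step 3 — with total size 4, 2 blocks, and largest block 2, the block sizes (in nonincreasing order) are [2, 2].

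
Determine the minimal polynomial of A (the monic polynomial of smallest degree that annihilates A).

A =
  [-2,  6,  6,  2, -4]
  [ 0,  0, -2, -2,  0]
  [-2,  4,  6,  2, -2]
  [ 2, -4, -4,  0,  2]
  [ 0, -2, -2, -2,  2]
x^2 - 2*x

The characteristic polynomial is χ_A(x) = x^2*(x - 2)^3, so the eigenvalues are known. The minimal polynomial is
  m_A(x) = Π_λ (x − λ)^{k_λ}
where k_λ is the size of the *largest* Jordan block for λ (equivalently, the smallest k with (A − λI)^k v = 0 for every generalised eigenvector v of λ).

  λ = 0: largest Jordan block has size 1, contributing (x − 0)
  λ = 2: largest Jordan block has size 1, contributing (x − 2)

So m_A(x) = x*(x - 2) = x^2 - 2*x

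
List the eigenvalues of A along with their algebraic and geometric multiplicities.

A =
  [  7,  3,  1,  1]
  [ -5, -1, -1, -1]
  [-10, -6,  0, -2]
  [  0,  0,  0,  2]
λ = 2: alg = 4, geom = 3

Step 1 — factor the characteristic polynomial to read off the algebraic multiplicities:
  χ_A(x) = (x - 2)^4

Step 2 — compute geometric multiplicities via the rank-nullity identity g(λ) = n − rank(A − λI):
  rank(A − (2)·I) = 1, so dim ker(A − (2)·I) = n − 1 = 3

Summary:
  λ = 2: algebraic multiplicity = 4, geometric multiplicity = 3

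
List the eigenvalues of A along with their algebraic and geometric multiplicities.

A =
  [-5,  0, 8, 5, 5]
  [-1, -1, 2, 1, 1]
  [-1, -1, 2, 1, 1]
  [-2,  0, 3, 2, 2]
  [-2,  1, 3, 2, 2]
λ = 0: alg = 5, geom = 2

Step 1 — factor the characteristic polynomial to read off the algebraic multiplicities:
  χ_A(x) = x^5

Step 2 — compute geometric multiplicities via the rank-nullity identity g(λ) = n − rank(A − λI):
  rank(A − (0)·I) = 3, so dim ker(A − (0)·I) = n − 3 = 2

Summary:
  λ = 0: algebraic multiplicity = 5, geometric multiplicity = 2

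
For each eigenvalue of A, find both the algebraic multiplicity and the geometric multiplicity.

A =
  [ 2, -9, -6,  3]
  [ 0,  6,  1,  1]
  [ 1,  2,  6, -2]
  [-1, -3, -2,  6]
λ = 5: alg = 4, geom = 2

Step 1 — factor the characteristic polynomial to read off the algebraic multiplicities:
  χ_A(x) = (x - 5)^4

Step 2 — compute geometric multiplicities via the rank-nullity identity g(λ) = n − rank(A − λI):
  rank(A − (5)·I) = 2, so dim ker(A − (5)·I) = n − 2 = 2

Summary:
  λ = 5: algebraic multiplicity = 4, geometric multiplicity = 2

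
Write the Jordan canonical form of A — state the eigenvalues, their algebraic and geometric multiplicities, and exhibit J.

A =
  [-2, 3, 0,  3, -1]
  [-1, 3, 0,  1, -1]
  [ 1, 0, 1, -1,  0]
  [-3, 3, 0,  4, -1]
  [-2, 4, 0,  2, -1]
J_3(1) ⊕ J_2(1)

The characteristic polynomial is
  det(x·I − A) = x^5 - 5*x^4 + 10*x^3 - 10*x^2 + 5*x - 1 = (x - 1)^5

Eigenvalues and multiplicities (the geometric multiplicity of λ is n − rank(A − λI), which equals the number of Jordan blocks for λ):
  λ = 1: algebraic multiplicity = 5, geometric multiplicity = 2

Determining the block sizes for each eigenvalue:
  λ = 1: with am = 5 and gm = 2, the partition is not yet determined (e.g. several partitions of 5 into 2 parts exist). Let N = A − (1)·I. Computing rank(N^1) = 3, rank(N^2) = 1, rank(N^3) = 0; the number of blocks of size ≥ j is rank(N^{j−1}) − rank(N^j), giving [2, 2, 1]. So we have 1 block(s) of size 3, 1 block(s) of size 2 → block sizes [3, 2]

Assembling the blocks gives a Jordan form
J =
  [1, 1, 0, 0, 0]
  [0, 1, 1, 0, 0]
  [0, 0, 1, 0, 0]
  [0, 0, 0, 1, 1]
  [0, 0, 0, 0, 1]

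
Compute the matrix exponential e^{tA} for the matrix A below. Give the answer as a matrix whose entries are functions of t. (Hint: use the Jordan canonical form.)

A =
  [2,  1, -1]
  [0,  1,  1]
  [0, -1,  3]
e^{tA} =
  [exp(2*t), t*exp(2*t), -t*exp(2*t)]
  [0, -t*exp(2*t) + exp(2*t), t*exp(2*t)]
  [0, -t*exp(2*t), t*exp(2*t) + exp(2*t)]

Strategy: write A = P · J · P⁻¹ where J is a Jordan canonical form, so e^{tA} = P · e^{tJ} · P⁻¹, and e^{tJ} can be computed block-by-block.

A has Jordan form
J =
  [2, 1, 0]
  [0, 2, 0]
  [0, 0, 2]
(up to reordering of blocks).

Per-block formulas:
  For a 1×1 block at λ = 2: exp(t · [2]) = [e^(2t)].
  For a 2×2 Jordan block J_2(2): exp(t · J_2(2)) = e^(2t)·(I + t·N), where N is the 2×2 nilpotent shift.

After assembling e^{tJ} and conjugating by P, we get:

e^{tA} =
  [exp(2*t), t*exp(2*t), -t*exp(2*t)]
  [0, -t*exp(2*t) + exp(2*t), t*exp(2*t)]
  [0, -t*exp(2*t), t*exp(2*t) + exp(2*t)]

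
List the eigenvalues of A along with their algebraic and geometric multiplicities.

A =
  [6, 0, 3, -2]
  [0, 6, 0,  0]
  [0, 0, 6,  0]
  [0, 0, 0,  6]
λ = 6: alg = 4, geom = 3

Step 1 — factor the characteristic polynomial to read off the algebraic multiplicities:
  χ_A(x) = (x - 6)^4

Step 2 — compute geometric multiplicities via the rank-nullity identity g(λ) = n − rank(A − λI):
  rank(A − (6)·I) = 1, so dim ker(A − (6)·I) = n − 1 = 3

Summary:
  λ = 6: algebraic multiplicity = 4, geometric multiplicity = 3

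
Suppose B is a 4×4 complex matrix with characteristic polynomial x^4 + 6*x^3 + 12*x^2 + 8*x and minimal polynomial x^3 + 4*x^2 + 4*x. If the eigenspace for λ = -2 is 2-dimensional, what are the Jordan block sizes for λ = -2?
Block sizes for λ = -2: [2, 1]

Step 1 — from the characteristic polynomial, algebraic multiplicity of λ = -2 is 3. From dim ker(B − (-2)·I) = 2, there are exactly 2 Jordan blocks for λ = -2.
Step 2 — from the minimal polynomial, the factor (x + 2)^2 tells us the largest block for λ = -2 has size 2.
Step 3 — with total size 3, 2 blocks, and largest block 2, the block sizes (in nonincreasing order) are [2, 1].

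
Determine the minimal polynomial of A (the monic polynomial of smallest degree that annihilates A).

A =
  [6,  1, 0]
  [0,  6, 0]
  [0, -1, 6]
x^2 - 12*x + 36

The characteristic polynomial is χ_A(x) = (x - 6)^3, so the eigenvalues are known. The minimal polynomial is
  m_A(x) = Π_λ (x − λ)^{k_λ}
where k_λ is the size of the *largest* Jordan block for λ (equivalently, the smallest k with (A − λI)^k v = 0 for every generalised eigenvector v of λ).

  λ = 6: largest Jordan block has size 2, contributing (x − 6)^2

So m_A(x) = (x - 6)^2 = x^2 - 12*x + 36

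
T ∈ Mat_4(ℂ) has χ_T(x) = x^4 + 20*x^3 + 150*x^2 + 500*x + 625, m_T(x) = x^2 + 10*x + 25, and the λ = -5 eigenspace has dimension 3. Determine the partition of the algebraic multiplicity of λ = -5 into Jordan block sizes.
Block sizes for λ = -5: [2, 1, 1]

Step 1 — from the characteristic polynomial, algebraic multiplicity of λ = -5 is 4. From dim ker(T − (-5)·I) = 3, there are exactly 3 Jordan blocks for λ = -5.
Step 2 — from the minimal polynomial, the factor (x + 5)^2 tells us the largest block for λ = -5 has size 2.
Step 3 — with total size 4, 3 blocks, and largest block 2, the block sizes (in nonincreasing order) are [2, 1, 1].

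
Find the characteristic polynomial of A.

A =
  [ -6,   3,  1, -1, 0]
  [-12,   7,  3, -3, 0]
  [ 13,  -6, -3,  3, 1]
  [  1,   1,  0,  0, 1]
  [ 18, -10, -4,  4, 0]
x^5 + 2*x^4

Expanding det(x·I − A) (e.g. by cofactor expansion or by noting that A is similar to its Jordan form J, which has the same characteristic polynomial as A) gives
  χ_A(x) = x^5 + 2*x^4
which factors as x^4*(x + 2). The eigenvalues (with algebraic multiplicities) are λ = -2 with multiplicity 1, λ = 0 with multiplicity 4.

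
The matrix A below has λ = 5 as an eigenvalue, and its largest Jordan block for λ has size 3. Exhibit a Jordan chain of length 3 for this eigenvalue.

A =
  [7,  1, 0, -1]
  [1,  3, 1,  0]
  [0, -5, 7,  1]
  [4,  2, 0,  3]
A Jordan chain for λ = 5 of length 3:
v_1 = (1, 0, -1, 2)ᵀ
v_2 = (2, 1, 0, 4)ᵀ
v_3 = (1, 0, 0, 0)ᵀ

Let N = A − (5)·I. We want v_3 with N^3 v_3 = 0 but N^2 v_3 ≠ 0; then v_{j-1} := N · v_j for j = 3, …, 2.

Pick v_3 = (1, 0, 0, 0)ᵀ.
Then v_2 = N · v_3 = (2, 1, 0, 4)ᵀ.
Then v_1 = N · v_2 = (1, 0, -1, 2)ᵀ.

Sanity check: (A − (5)·I) v_1 = (0, 0, 0, 0)ᵀ = 0. ✓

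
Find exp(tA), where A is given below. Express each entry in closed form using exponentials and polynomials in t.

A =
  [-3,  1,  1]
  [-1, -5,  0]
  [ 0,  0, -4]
e^{tA} =
  [t*exp(-4*t) + exp(-4*t), t*exp(-4*t), t^2*exp(-4*t)/2 + t*exp(-4*t)]
  [-t*exp(-4*t), -t*exp(-4*t) + exp(-4*t), -t^2*exp(-4*t)/2]
  [0, 0, exp(-4*t)]

Strategy: write A = P · J · P⁻¹ where J is a Jordan canonical form, so e^{tA} = P · e^{tJ} · P⁻¹, and e^{tJ} can be computed block-by-block.

A has Jordan form
J =
  [-4,  1,  0]
  [ 0, -4,  1]
  [ 0,  0, -4]
(up to reordering of blocks).

Per-block formulas:
  For a 3×3 Jordan block J_3(-4): exp(t · J_3(-4)) = e^(-4t)·(I + t·N + (t^2/2)·N^2), where N is the 3×3 nilpotent shift.

After assembling e^{tJ} and conjugating by P, we get:

e^{tA} =
  [t*exp(-4*t) + exp(-4*t), t*exp(-4*t), t^2*exp(-4*t)/2 + t*exp(-4*t)]
  [-t*exp(-4*t), -t*exp(-4*t) + exp(-4*t), -t^2*exp(-4*t)/2]
  [0, 0, exp(-4*t)]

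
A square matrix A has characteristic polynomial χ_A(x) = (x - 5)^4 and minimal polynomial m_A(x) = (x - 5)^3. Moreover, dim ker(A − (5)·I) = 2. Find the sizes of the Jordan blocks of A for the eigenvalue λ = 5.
Block sizes for λ = 5: [3, 1]

Step 1 — from the characteristic polynomial, algebraic multiplicity of λ = 5 is 4. From dim ker(A − (5)·I) = 2, there are exactly 2 Jordan blocks for λ = 5.
Step 2 — from the minimal polynomial, the factor (x − 5)^3 tells us the largest block for λ = 5 has size 3.
Step 3 — with total size 4, 2 blocks, and largest block 3, the block sizes (in nonincreasing order) are [3, 1].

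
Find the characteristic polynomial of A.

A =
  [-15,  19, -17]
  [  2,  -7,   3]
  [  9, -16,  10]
x^3 + 12*x^2 + 48*x + 64

Expanding det(x·I − A) (e.g. by cofactor expansion or by noting that A is similar to its Jordan form J, which has the same characteristic polynomial as A) gives
  χ_A(x) = x^3 + 12*x^2 + 48*x + 64
which factors as (x + 4)^3. The eigenvalues (with algebraic multiplicities) are λ = -4 with multiplicity 3.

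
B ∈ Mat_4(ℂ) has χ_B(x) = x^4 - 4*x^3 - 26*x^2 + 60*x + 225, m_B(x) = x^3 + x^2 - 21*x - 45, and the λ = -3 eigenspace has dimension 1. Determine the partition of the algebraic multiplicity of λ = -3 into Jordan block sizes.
Block sizes for λ = -3: [2]

Step 1 — from the characteristic polynomial, algebraic multiplicity of λ = -3 is 2. From dim ker(B − (-3)·I) = 1, there are exactly 1 Jordan blocks for λ = -3.
Step 2 — from the minimal polynomial, the factor (x + 3)^2 tells us the largest block for λ = -3 has size 2.
Step 3 — with total size 2, 1 blocks, and largest block 2, the block sizes (in nonincreasing order) are [2].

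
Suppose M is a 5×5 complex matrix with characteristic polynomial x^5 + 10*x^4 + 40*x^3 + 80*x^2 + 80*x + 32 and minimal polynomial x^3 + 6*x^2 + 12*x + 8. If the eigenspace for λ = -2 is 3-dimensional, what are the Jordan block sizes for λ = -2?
Block sizes for λ = -2: [3, 1, 1]

Step 1 — from the characteristic polynomial, algebraic multiplicity of λ = -2 is 5. From dim ker(M − (-2)·I) = 3, there are exactly 3 Jordan blocks for λ = -2.
Step 2 — from the minimal polynomial, the factor (x + 2)^3 tells us the largest block for λ = -2 has size 3.
Step 3 — with total size 5, 3 blocks, and largest block 3, the block sizes (in nonincreasing order) are [3, 1, 1].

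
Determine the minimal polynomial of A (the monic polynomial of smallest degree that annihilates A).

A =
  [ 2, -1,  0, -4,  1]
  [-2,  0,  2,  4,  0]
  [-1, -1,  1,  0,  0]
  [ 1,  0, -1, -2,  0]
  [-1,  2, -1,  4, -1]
x^3

The characteristic polynomial is χ_A(x) = x^5, so the eigenvalues are known. The minimal polynomial is
  m_A(x) = Π_λ (x − λ)^{k_λ}
where k_λ is the size of the *largest* Jordan block for λ (equivalently, the smallest k with (A − λI)^k v = 0 for every generalised eigenvector v of λ).

  λ = 0: largest Jordan block has size 3, contributing (x − 0)^3

So m_A(x) = x^3 = x^3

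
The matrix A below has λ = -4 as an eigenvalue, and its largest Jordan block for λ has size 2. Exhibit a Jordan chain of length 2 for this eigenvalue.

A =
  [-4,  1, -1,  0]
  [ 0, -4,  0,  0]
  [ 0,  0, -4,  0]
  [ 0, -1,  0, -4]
A Jordan chain for λ = -4 of length 2:
v_1 = (1, 0, 0, -1)ᵀ
v_2 = (0, 1, 0, 0)ᵀ

Let N = A − (-4)·I. We want v_2 with N^2 v_2 = 0 but N^1 v_2 ≠ 0; then v_{j-1} := N · v_j for j = 2, …, 2.

Pick v_2 = (0, 1, 0, 0)ᵀ.
Then v_1 = N · v_2 = (1, 0, 0, -1)ᵀ.

Sanity check: (A − (-4)·I) v_1 = (0, 0, 0, 0)ᵀ = 0. ✓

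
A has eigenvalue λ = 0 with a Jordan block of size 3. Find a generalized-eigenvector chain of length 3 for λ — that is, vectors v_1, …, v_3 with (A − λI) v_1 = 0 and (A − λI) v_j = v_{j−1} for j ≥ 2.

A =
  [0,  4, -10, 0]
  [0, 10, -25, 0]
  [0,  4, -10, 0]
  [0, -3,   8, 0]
A Jordan chain for λ = 0 of length 3:
v_1 = (0, 0, 0, 2)ᵀ
v_2 = (4, 10, 4, -3)ᵀ
v_3 = (0, 1, 0, 0)ᵀ

Let N = A − (0)·I. We want v_3 with N^3 v_3 = 0 but N^2 v_3 ≠ 0; then v_{j-1} := N · v_j for j = 3, …, 2.

Pick v_3 = (0, 1, 0, 0)ᵀ.
Then v_2 = N · v_3 = (4, 10, 4, -3)ᵀ.
Then v_1 = N · v_2 = (0, 0, 0, 2)ᵀ.

Sanity check: (A − (0)·I) v_1 = (0, 0, 0, 0)ᵀ = 0. ✓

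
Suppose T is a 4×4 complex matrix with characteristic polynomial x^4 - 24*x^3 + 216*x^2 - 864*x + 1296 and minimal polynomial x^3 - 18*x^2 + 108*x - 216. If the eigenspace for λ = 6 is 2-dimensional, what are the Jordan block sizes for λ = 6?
Block sizes for λ = 6: [3, 1]

Step 1 — from the characteristic polynomial, algebraic multiplicity of λ = 6 is 4. From dim ker(T − (6)·I) = 2, there are exactly 2 Jordan blocks for λ = 6.
Step 2 — from the minimal polynomial, the factor (x − 6)^3 tells us the largest block for λ = 6 has size 3.
Step 3 — with total size 4, 2 blocks, and largest block 3, the block sizes (in nonincreasing order) are [3, 1].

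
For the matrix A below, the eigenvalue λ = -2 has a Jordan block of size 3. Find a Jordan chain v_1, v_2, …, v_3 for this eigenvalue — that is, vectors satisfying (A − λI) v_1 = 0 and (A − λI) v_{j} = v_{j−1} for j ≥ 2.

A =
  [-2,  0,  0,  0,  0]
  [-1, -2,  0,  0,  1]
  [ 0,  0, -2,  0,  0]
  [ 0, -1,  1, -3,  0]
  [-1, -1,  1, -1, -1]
A Jordan chain for λ = -2 of length 3:
v_1 = (0, -1, 0, 1, 0)ᵀ
v_2 = (0, -1, 0, 0, -1)ᵀ
v_3 = (1, 0, 0, 0, 0)ᵀ

Let N = A − (-2)·I. We want v_3 with N^3 v_3 = 0 but N^2 v_3 ≠ 0; then v_{j-1} := N · v_j for j = 3, …, 2.

Pick v_3 = (1, 0, 0, 0, 0)ᵀ.
Then v_2 = N · v_3 = (0, -1, 0, 0, -1)ᵀ.
Then v_1 = N · v_2 = (0, -1, 0, 1, 0)ᵀ.

Sanity check: (A − (-2)·I) v_1 = (0, 0, 0, 0, 0)ᵀ = 0. ✓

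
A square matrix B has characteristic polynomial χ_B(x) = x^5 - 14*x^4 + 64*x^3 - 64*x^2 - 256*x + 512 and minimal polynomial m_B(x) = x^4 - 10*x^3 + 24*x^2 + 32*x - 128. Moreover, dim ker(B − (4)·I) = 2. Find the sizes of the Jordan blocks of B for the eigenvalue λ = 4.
Block sizes for λ = 4: [3, 1]

Step 1 — from the characteristic polynomial, algebraic multiplicity of λ = 4 is 4. From dim ker(B − (4)·I) = 2, there are exactly 2 Jordan blocks for λ = 4.
Step 2 — from the minimal polynomial, the factor (x − 4)^3 tells us the largest block for λ = 4 has size 3.
Step 3 — with total size 4, 2 blocks, and largest block 3, the block sizes (in nonincreasing order) are [3, 1].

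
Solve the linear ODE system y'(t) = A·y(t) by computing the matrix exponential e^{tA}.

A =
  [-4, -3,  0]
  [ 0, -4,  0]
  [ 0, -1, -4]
e^{tA} =
  [exp(-4*t), -3*t*exp(-4*t), 0]
  [0, exp(-4*t), 0]
  [0, -t*exp(-4*t), exp(-4*t)]

Strategy: write A = P · J · P⁻¹ where J is a Jordan canonical form, so e^{tA} = P · e^{tJ} · P⁻¹, and e^{tJ} can be computed block-by-block.

A has Jordan form
J =
  [-4,  1,  0]
  [ 0, -4,  0]
  [ 0,  0, -4]
(up to reordering of blocks).

Per-block formulas:
  For a 2×2 Jordan block J_2(-4): exp(t · J_2(-4)) = e^(-4t)·(I + t·N), where N is the 2×2 nilpotent shift.
  For a 1×1 block at λ = -4: exp(t · [-4]) = [e^(-4t)].

After assembling e^{tJ} and conjugating by P, we get:

e^{tA} =
  [exp(-4*t), -3*t*exp(-4*t), 0]
  [0, exp(-4*t), 0]
  [0, -t*exp(-4*t), exp(-4*t)]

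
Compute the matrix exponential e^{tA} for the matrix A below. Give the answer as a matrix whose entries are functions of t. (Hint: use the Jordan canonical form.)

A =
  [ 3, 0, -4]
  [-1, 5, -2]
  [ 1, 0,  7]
e^{tA} =
  [-2*t*exp(5*t) + exp(5*t), 0, -4*t*exp(5*t)]
  [-t*exp(5*t), exp(5*t), -2*t*exp(5*t)]
  [t*exp(5*t), 0, 2*t*exp(5*t) + exp(5*t)]

Strategy: write A = P · J · P⁻¹ where J is a Jordan canonical form, so e^{tA} = P · e^{tJ} · P⁻¹, and e^{tJ} can be computed block-by-block.

A has Jordan form
J =
  [5, 1, 0]
  [0, 5, 0]
  [0, 0, 5]
(up to reordering of blocks).

Per-block formulas:
  For a 2×2 Jordan block J_2(5): exp(t · J_2(5)) = e^(5t)·(I + t·N), where N is the 2×2 nilpotent shift.
  For a 1×1 block at λ = 5: exp(t · [5]) = [e^(5t)].

After assembling e^{tJ} and conjugating by P, we get:

e^{tA} =
  [-2*t*exp(5*t) + exp(5*t), 0, -4*t*exp(5*t)]
  [-t*exp(5*t), exp(5*t), -2*t*exp(5*t)]
  [t*exp(5*t), 0, 2*t*exp(5*t) + exp(5*t)]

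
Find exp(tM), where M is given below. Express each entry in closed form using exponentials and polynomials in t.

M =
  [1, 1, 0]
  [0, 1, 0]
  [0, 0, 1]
e^{tM} =
  [exp(t), t*exp(t), 0]
  [0, exp(t), 0]
  [0, 0, exp(t)]

Strategy: write M = P · J · P⁻¹ where J is a Jordan canonical form, so e^{tM} = P · e^{tJ} · P⁻¹, and e^{tJ} can be computed block-by-block.

M has Jordan form
J =
  [1, 1, 0]
  [0, 1, 0]
  [0, 0, 1]
(up to reordering of blocks).

Per-block formulas:
  For a 1×1 block at λ = 1: exp(t · [1]) = [e^(1t)].
  For a 2×2 Jordan block J_2(1): exp(t · J_2(1)) = e^(1t)·(I + t·N), where N is the 2×2 nilpotent shift.

After assembling e^{tJ} and conjugating by P, we get:

e^{tM} =
  [exp(t), t*exp(t), 0]
  [0, exp(t), 0]
  [0, 0, exp(t)]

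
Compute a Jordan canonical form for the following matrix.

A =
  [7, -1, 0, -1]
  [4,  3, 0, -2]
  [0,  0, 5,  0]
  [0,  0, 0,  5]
J_2(5) ⊕ J_1(5) ⊕ J_1(5)

The characteristic polynomial is
  det(x·I − A) = x^4 - 20*x^3 + 150*x^2 - 500*x + 625 = (x - 5)^4

Eigenvalues and multiplicities (the geometric multiplicity of λ is n − rank(A − λI), which equals the number of Jordan blocks for λ):
  λ = 5: algebraic multiplicity = 4, geometric multiplicity = 3

Determining the block sizes for each eigenvalue:
  λ = 5: 3 blocks summing to 4 forces exactly one block of size 2 and the rest size 1 → block sizes [2, 1, 1]

Assembling the blocks gives a Jordan form
J =
  [5, 1, 0, 0]
  [0, 5, 0, 0]
  [0, 0, 5, 0]
  [0, 0, 0, 5]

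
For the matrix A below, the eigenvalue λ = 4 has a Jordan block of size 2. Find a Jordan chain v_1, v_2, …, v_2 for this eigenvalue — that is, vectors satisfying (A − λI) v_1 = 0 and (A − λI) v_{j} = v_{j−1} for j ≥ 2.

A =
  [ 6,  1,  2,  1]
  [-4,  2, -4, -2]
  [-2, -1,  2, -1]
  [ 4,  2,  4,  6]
A Jordan chain for λ = 4 of length 2:
v_1 = (2, -4, -2, 4)ᵀ
v_2 = (1, 0, 0, 0)ᵀ

Let N = A − (4)·I. We want v_2 with N^2 v_2 = 0 but N^1 v_2 ≠ 0; then v_{j-1} := N · v_j for j = 2, …, 2.

Pick v_2 = (1, 0, 0, 0)ᵀ.
Then v_1 = N · v_2 = (2, -4, -2, 4)ᵀ.

Sanity check: (A − (4)·I) v_1 = (0, 0, 0, 0)ᵀ = 0. ✓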